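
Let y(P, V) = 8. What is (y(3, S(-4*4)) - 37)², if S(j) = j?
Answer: 841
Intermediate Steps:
(y(3, S(-4*4)) - 37)² = (8 - 37)² = (-29)² = 841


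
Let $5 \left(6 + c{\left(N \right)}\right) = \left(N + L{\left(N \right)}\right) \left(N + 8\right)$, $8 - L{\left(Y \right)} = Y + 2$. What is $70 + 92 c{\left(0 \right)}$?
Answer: $\frac{2006}{5} \approx 401.2$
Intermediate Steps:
$L{\left(Y \right)} = 6 - Y$ ($L{\left(Y \right)} = 8 - \left(Y + 2\right) = 8 - \left(2 + Y\right) = 6 - Y$)
$c{\left(N \right)} = \frac{18}{5} + \frac{6 N}{5}$ ($c{\left(N \right)} = -6 + \frac{\left(N - \left(-6 + N\right)\right) \left(N + 8\right)}{5} = -6 + \frac{6 \left(8 + N\right)}{5} = -6 + \frac{48 + 6 N}{5} = -6 + \left(\frac{48}{5} + \frac{6 N}{5}\right) = \frac{18}{5} + \frac{6 N}{5}$)
$70 + 92 c{\left(0 \right)} = 70 + 92 \left(\frac{18}{5} + \frac{6}{5} \cdot 0\right) = 70 + 92 \left(\frac{18}{5} + 0\right) = 70 + 92 \cdot \frac{18}{5} = 70 + \frac{1656}{5} = \frac{2006}{5}$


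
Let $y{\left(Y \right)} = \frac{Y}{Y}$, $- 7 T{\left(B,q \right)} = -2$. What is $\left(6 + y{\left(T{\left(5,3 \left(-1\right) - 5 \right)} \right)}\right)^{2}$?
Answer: $49$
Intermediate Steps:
$T{\left(B,q \right)} = \frac{2}{7}$ ($T{\left(B,q \right)} = \left(- \frac{1}{7}\right) \left(-2\right) = \frac{2}{7}$)
$y{\left(Y \right)} = 1$
$\left(6 + y{\left(T{\left(5,3 \left(-1\right) - 5 \right)} \right)}\right)^{2} = \left(6 + 1\right)^{2} = 7^{2} = 49$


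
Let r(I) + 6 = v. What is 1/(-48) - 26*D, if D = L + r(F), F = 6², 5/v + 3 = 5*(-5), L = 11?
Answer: -42127/336 ≈ -125.38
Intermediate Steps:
v = -5/28 (v = 5/(-3 + 5*(-5)) = 5/(-3 - 25) = 5/(-28) = 5*(-1/28) = -5/28 ≈ -0.17857)
F = 36
r(I) = -173/28 (r(I) = -6 - 5/28 = -173/28)
D = 135/28 (D = 11 - 173/28 = 135/28 ≈ 4.8214)
1/(-48) - 26*D = 1/(-48) - 26*135/28 = -1/48 - 1755/14 = -42127/336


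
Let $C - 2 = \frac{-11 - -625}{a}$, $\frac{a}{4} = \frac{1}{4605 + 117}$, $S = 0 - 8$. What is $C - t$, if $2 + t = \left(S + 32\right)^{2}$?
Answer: $724255$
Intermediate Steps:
$S = -8$ ($S = 0 - 8 = -8$)
$a = \frac{2}{2361}$ ($a = \frac{4}{4605 + 117} = \frac{4}{4722} = 4 \cdot \frac{1}{4722} = \frac{2}{2361} \approx 0.0008471$)
$t = 574$ ($t = -2 + \left(-8 + 32\right)^{2} = -2 + 24^{2} = -2 + 576 = 574$)
$C = 724829$ ($C = 2 + \frac{-11 - -625}{\frac{2}{2361}} = 2 + \left(-11 + 625\right) \frac{2361}{2} = 2 + 614 \cdot \frac{2361}{2} = 2 + 724827 = 724829$)
$C - t = 724829 - 574 = 724255$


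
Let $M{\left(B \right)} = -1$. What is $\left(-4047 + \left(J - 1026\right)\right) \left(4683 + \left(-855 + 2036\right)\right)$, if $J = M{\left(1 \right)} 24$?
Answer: $-29888808$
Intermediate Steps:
$J = -24$ ($J = \left(-1\right) 24 = -24$)
$\left(-4047 + \left(J - 1026\right)\right) \left(4683 + \left(-855 + 2036\right)\right) = \left(-4047 - 1050\right) \left(4683 + \left(-855 + 2036\right)\right) = \left(-4047 - 1050\right) \left(4683 + 1181\right) = \left(-4047 - 1050\right) 5864 = \left(-5097\right) 5864 = -29888808$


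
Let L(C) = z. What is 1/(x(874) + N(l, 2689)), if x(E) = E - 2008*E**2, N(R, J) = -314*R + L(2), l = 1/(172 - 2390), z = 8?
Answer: -1109/1701053097577 ≈ -6.5195e-10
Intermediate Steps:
L(C) = 8
l = -1/2218 (l = 1/(-2218) = -1/2218 ≈ -0.00045086)
N(R, J) = 8 - 314*R (N(R, J) = -314*R + 8 = 8 - 314*R)
1/(x(874) + N(l, 2689)) = 1/(874*(1 - 2008*874) + (8 - 314*(-1/2218))) = 1/(874*(1 - 1754992) + (8 + 157/1109)) = 1/(874*(-1754991) + 9029/1109) = 1/(-1533862134 + 9029/1109) = 1/(-1701053097577/1109) = -1109/1701053097577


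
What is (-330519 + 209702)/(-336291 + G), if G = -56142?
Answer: 120817/392433 ≈ 0.30787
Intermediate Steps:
(-330519 + 209702)/(-336291 + G) = (-330519 + 209702)/(-336291 - 56142) = -120817/(-392433) = -120817*(-1/392433) = 120817/392433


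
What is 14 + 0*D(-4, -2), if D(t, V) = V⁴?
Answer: 14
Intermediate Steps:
14 + 0*D(-4, -2) = 14 + 0*(-2)⁴ = 14 + 0*16 = 14 + 0 = 14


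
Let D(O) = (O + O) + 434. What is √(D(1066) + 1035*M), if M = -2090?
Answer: 2*I*√540146 ≈ 1469.9*I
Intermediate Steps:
D(O) = 434 + 2*O (D(O) = 2*O + 434 = 434 + 2*O)
√(D(1066) + 1035*M) = √((434 + 2*1066) + 1035*(-2090)) = √((434 + 2132) - 2163150) = √(2566 - 2163150) = √(-2160584) = 2*I*√540146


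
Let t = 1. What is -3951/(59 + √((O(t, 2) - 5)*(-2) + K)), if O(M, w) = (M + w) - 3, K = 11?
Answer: -233109/3460 + 3951*√21/3460 ≈ -62.140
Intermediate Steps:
O(M, w) = -3 + M + w
-3951/(59 + √((O(t, 2) - 5)*(-2) + K)) = -3951/(59 + √(((-3 + 1 + 2) - 5)*(-2) + 11)) = -3951/(59 + √((0 - 5)*(-2) + 11)) = -3951/(59 + √(-5*(-2) + 11)) = -3951/(59 + √(10 + 11)) = -3951/(59 + √21)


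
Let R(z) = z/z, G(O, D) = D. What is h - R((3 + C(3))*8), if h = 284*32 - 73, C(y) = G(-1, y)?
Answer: 9014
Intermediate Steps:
C(y) = y
h = 9015 (h = 9088 - 73 = 9015)
R(z) = 1
h - R((3 + C(3))*8) = 9015 - 1*1 = 9015 - 1 = 9014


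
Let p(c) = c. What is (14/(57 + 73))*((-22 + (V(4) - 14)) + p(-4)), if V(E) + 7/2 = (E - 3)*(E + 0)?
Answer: -553/130 ≈ -4.2538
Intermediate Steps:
V(E) = -7/2 + E*(-3 + E) (V(E) = -7/2 + (E - 3)*(E + 0) = -7/2 + (-3 + E)*E = -7/2 + E*(-3 + E))
(14/(57 + 73))*((-22 + (V(4) - 14)) + p(-4)) = (14/(57 + 73))*((-22 + ((-7/2 + 4² - 3*4) - 14)) - 4) = (14/130)*((-22 + ((-7/2 + 16 - 12) - 14)) - 4) = (14*(1/130))*((-22 + (½ - 14)) - 4) = 7*((-22 - 27/2) - 4)/65 = 7*(-71/2 - 4)/65 = (7/65)*(-79/2) = -553/130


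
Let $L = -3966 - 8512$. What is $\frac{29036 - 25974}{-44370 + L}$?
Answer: $- \frac{1531}{28424} \approx -0.053863$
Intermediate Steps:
$L = -12478$
$\frac{29036 - 25974}{-44370 + L} = \frac{29036 - 25974}{-44370 - 12478} = \frac{3062}{-56848} = 3062 \left(- \frac{1}{56848}\right) = - \frac{1531}{28424}$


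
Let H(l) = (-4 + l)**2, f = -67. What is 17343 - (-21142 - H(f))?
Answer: 43526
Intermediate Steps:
17343 - (-21142 - H(f)) = 17343 - (-21142 - (-4 - 67)**2) = 17343 - (-21142 - 1*(-71)**2) = 17343 - (-21142 - 1*5041) = 17343 - (-21142 - 5041) = 17343 - 1*(-26183) = 17343 + 26183 = 43526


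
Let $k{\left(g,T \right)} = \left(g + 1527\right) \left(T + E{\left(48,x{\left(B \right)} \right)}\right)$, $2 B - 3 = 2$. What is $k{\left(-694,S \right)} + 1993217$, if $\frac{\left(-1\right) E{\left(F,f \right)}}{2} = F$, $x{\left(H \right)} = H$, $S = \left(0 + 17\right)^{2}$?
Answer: $2153986$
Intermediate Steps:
$B = \frac{5}{2}$ ($B = \frac{3}{2} + \frac{1}{2} \cdot 2 = \frac{3}{2} + 1 = \frac{5}{2} \approx 2.5$)
$S = 289$ ($S = 17^{2} = 289$)
$E{\left(F,f \right)} = - 2 F$
$k{\left(g,T \right)} = \left(-96 + T\right) \left(1527 + g\right)$ ($k{\left(g,T \right)} = \left(g + 1527\right) \left(T - 96\right) = \left(1527 + g\right) \left(T - 96\right) = \left(1527 + g\right) \left(-96 + T\right) = \left(-96 + T\right) \left(1527 + g\right)$)
$k{\left(-694,S \right)} + 1993217 = \left(-146592 - -66624 + 1527 \cdot 289 + 289 \left(-694\right)\right) + 1993217 = \left(-146592 + 66624 + 441303 - 200566\right) + 1993217 = 160769 + 1993217 = 2153986$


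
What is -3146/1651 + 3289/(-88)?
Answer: -39909/1016 ≈ -39.281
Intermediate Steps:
-3146/1651 + 3289/(-88) = -3146*1/1651 + 3289*(-1/88) = -242/127 - 299/8 = -39909/1016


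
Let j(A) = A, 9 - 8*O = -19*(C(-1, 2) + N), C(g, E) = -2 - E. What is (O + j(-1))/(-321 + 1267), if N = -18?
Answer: -417/7568 ≈ -0.055100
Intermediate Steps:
O = -409/8 (O = 9/8 - (-19)*((-2 - 1*2) - 18)/8 = 9/8 - (-19)*((-2 - 2) - 18)/8 = 9/8 - (-19)*(-4 - 18)/8 = 9/8 - (-19)*(-22)/8 = 9/8 - ⅛*418 = 9/8 - 209/4 = -409/8 ≈ -51.125)
(O + j(-1))/(-321 + 1267) = (-409/8 - 1)/(-321 + 1267) = -417/8/946 = -417/8*1/946 = -417/7568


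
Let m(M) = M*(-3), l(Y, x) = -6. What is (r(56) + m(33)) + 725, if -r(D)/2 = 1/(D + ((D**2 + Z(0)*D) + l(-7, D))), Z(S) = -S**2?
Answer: 997217/1593 ≈ 626.00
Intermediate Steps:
m(M) = -3*M
r(D) = -2/(-6 + D + D**2) (r(D) = -2/(D + ((D**2 + (-1*0**2)*D) - 6)) = -2/(D + ((D**2 + (-1*0)*D) - 6)) = -2/(D + ((D**2 + 0*D) - 6)) = -2/(D + ((D**2 + 0) - 6)) = -2/(D + (D**2 - 6)) = -2/(D + (-6 + D**2)) = -2/(-6 + D + D**2))
(r(56) + m(33)) + 725 = (-2/(-6 + 56 + 56**2) - 3*33) + 725 = (-2/(-6 + 56 + 3136) - 99) + 725 = (-2/3186 - 99) + 725 = (-2*1/3186 - 99) + 725 = (-1/1593 - 99) + 725 = -157708/1593 + 725 = 997217/1593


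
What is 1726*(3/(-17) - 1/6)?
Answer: -30205/51 ≈ -592.25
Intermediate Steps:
1726*(3/(-17) - 1/6) = 1726*(3*(-1/17) - 1*⅙) = 1726*(-3/17 - ⅙) = 1726*(-35/102) = -30205/51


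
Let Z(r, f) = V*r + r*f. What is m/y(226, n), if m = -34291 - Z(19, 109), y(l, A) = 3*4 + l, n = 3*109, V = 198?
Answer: -2866/17 ≈ -168.59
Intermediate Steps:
Z(r, f) = 198*r + f*r (Z(r, f) = 198*r + r*f = 198*r + f*r)
n = 327
y(l, A) = 12 + l
m = -40124 (m = -34291 - 19*(198 + 109) = -34291 - 19*307 = -34291 - 1*5833 = -34291 - 5833 = -40124)
m/y(226, n) = -40124/(12 + 226) = -40124/238 = -40124*1/238 = -2866/17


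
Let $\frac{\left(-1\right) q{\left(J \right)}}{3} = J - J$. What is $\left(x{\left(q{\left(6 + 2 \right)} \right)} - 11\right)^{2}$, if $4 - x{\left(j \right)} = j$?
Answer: $49$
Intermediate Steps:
$q{\left(J \right)} = 0$ ($q{\left(J \right)} = - 3 \left(J - J\right) = \left(-3\right) 0 = 0$)
$x{\left(j \right)} = 4 - j$
$\left(x{\left(q{\left(6 + 2 \right)} \right)} - 11\right)^{2} = \left(\left(4 - 0\right) - 11\right)^{2} = \left(\left(4 + 0\right) - 11\right)^{2} = \left(4 - 11\right)^{2} = \left(-7\right)^{2} = 49$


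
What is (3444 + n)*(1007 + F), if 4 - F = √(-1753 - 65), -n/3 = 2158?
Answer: -3063330 + 9090*I*√202 ≈ -3.0633e+6 + 1.2919e+5*I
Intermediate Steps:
n = -6474 (n = -3*2158 = -6474)
F = 4 - 3*I*√202 (F = 4 - √(-1753 - 65) = 4 - √(-1818) = 4 - 3*I*√202 ≈ 4.0 - 42.638*I)
(3444 + n)*(1007 + F) = (3444 - 6474)*(1007 + (4 - 3*I*√202)) = -3030*(1011 - 3*I*√202) = -3063330 + 9090*I*√202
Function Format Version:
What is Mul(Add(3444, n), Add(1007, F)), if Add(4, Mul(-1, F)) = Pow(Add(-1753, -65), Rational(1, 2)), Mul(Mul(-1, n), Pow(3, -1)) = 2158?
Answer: Add(-3063330, Mul(9090, I, Pow(202, Rational(1, 2)))) ≈ Add(-3.0633e+6, Mul(1.2919e+5, I))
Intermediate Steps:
n = -6474 (n = Mul(-3, 2158) = -6474)
F = Add(4, Mul(-3, I, Pow(202, Rational(1, 2)))) (F = Add(4, Mul(-1, Pow(Add(-1753, -65), Rational(1, 2)))) = Add(4, Mul(-1, Pow(-1818, Rational(1, 2)))) = Add(4, Mul(-1, Mul(3, I, Pow(202, Rational(1, 2))))) = Add(4, Mul(-3, I, Pow(202, Rational(1, 2)))) ≈ Add(4.0000, Mul(-42.638, I)))
Mul(Add(3444, n), Add(1007, F)) = Mul(Add(3444, -6474), Add(1007, Add(4, Mul(-3, I, Pow(202, Rational(1, 2)))))) = Mul(-3030, Add(1011, Mul(-3, I, Pow(202, Rational(1, 2))))) = Add(-3063330, Mul(9090, I, Pow(202, Rational(1, 2))))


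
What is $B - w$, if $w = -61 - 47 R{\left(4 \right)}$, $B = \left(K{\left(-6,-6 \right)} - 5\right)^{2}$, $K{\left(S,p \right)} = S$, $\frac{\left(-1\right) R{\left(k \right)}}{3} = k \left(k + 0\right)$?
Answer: $-2074$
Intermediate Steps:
$R{\left(k \right)} = - 3 k^{2}$ ($R{\left(k \right)} = - 3 k \left(k + 0\right) = - 3 k k = - 3 k^{2}$)
$B = 121$ ($B = \left(-6 - 5\right)^{2} = \left(-11\right)^{2} = 121$)
$w = 2195$ ($w = -61 - 47 \left(- 3 \cdot 4^{2}\right) = -61 - 47 \left(\left(-3\right) 16\right) = -61 - -2256 = -61 + 2256 = 2195$)
$B - w = 121 - 2195 = -2074$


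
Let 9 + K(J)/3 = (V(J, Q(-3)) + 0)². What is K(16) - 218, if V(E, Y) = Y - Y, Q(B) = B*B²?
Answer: -245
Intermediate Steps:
Q(B) = B³
V(E, Y) = 0
K(J) = -27 (K(J) = -27 + 3*(0 + 0)² = -27 + 3*0² = -27 + 3*0 = -27 + 0 = -27)
K(16) - 218 = -27 - 218 = -245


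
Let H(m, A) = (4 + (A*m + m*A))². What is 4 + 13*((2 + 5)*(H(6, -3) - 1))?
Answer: 93097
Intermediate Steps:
H(m, A) = (4 + 2*A*m)² (H(m, A) = (4 + (A*m + A*m))² = (4 + 2*A*m)²)
4 + 13*((2 + 5)*(H(6, -3) - 1)) = 4 + 13*((2 + 5)*(4*(2 - 3*6)² - 1)) = 4 + 13*(7*(4*(2 - 18)² - 1)) = 4 + 13*(7*(4*(-16)² - 1)) = 4 + 13*(7*(4*256 - 1)) = 4 + 13*(7*(1024 - 1)) = 4 + 13*(7*1023) = 4 + 13*7161 = 4 + 93093 = 93097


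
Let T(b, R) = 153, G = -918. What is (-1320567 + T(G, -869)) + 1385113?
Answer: 64699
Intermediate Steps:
(-1320567 + T(G, -869)) + 1385113 = (-1320567 + 153) + 1385113 = -1320414 + 1385113 = 64699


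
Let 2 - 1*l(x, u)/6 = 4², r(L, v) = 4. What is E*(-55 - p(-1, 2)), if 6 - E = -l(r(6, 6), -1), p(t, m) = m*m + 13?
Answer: 5616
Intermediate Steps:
p(t, m) = 13 + m² (p(t, m) = m² + 13 = 13 + m²)
l(x, u) = -84 (l(x, u) = 12 - 6*4² = 12 - 6*16 = 12 - 96 = -84)
E = -78 (E = 6 - (-1)*(-84) = 6 - 1*84 = 6 - 84 = -78)
E*(-55 - p(-1, 2)) = -78*(-55 - (13 + 2²)) = -78*(-55 - (13 + 4)) = -78*(-55 - 1*17) = -78*(-55 - 17) = -78*(-72) = 5616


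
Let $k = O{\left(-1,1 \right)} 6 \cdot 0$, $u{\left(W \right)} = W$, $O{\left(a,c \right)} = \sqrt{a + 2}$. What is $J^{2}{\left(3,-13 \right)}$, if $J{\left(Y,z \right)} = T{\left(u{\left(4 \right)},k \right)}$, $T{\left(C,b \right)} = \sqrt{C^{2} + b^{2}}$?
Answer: $16$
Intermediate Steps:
$O{\left(a,c \right)} = \sqrt{2 + a}$
$k = 0$ ($k = \sqrt{2 - 1} \cdot 6 \cdot 0 = \sqrt{1} \cdot 6 \cdot 0 = 1 \cdot 6 \cdot 0 = 6 \cdot 0 = 0$)
$J{\left(Y,z \right)} = 4$ ($J{\left(Y,z \right)} = \sqrt{4^{2} + 0^{2}} = \sqrt{16 + 0} = \sqrt{16} = 4$)
$J^{2}{\left(3,-13 \right)} = 4^{2} = 16$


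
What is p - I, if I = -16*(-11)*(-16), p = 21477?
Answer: 24293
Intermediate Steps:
I = -2816 (I = 176*(-16) = -2816)
p - I = 21477 - 1*(-2816) = 21477 + 2816 = 24293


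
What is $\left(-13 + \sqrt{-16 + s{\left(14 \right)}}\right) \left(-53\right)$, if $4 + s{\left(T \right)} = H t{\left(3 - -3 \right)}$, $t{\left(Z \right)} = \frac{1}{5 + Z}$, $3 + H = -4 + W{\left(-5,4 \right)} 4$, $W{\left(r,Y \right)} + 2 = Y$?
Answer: $689 - \frac{53 i \sqrt{2409}}{11} \approx 689.0 - 236.48 i$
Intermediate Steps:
$W{\left(r,Y \right)} = -2 + Y$
$H = 1$ ($H = -3 - \left(4 - \left(-2 + 4\right) 4\right) = -3 + \left(-4 + 2 \cdot 4\right) = -3 + \left(-4 + 8\right) = -3 + 4 = 1$)
$s{\left(T \right)} = - \frac{43}{11}$ ($s{\left(T \right)} = -4 + 1 \frac{1}{5 + \left(3 - -3\right)} = -4 + 1 \frac{1}{5 + \left(3 + 3\right)} = -4 + 1 \frac{1}{5 + 6} = -4 + 1 \cdot \frac{1}{11} = -4 + \frac{1}{11} = - \frac{43}{11}$)
$\left(-13 + \sqrt{-16 + s{\left(14 \right)}}\right) \left(-53\right) = \left(-13 + \sqrt{-16 - \frac{43}{11}}\right) \left(-53\right) = \left(-13 + \sqrt{- \frac{219}{11}}\right) \left(-53\right) = \left(-13 + \frac{i \sqrt{2409}}{11}\right) \left(-53\right) = 689 - \frac{53 i \sqrt{2409}}{11}$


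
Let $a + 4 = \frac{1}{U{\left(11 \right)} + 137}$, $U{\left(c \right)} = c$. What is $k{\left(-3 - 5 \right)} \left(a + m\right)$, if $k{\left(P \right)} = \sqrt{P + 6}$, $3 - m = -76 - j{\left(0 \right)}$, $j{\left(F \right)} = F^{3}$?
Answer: $\frac{11101 i \sqrt{2}}{148} \approx 106.08 i$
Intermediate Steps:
$m = 79$ ($m = 3 - \left(-76 - 0^{3}\right) = 3 - \left(-76 - 0\right) = 3 - \left(-76 + 0\right) = 3 - -76 = 3 + 76 = 79$)
$k{\left(P \right)} = \sqrt{6 + P}$
$a = - \frac{591}{148}$ ($a = -4 + \frac{1}{11 + 137} = -4 + \frac{1}{148} = - \frac{591}{148} \approx -3.9932$)
$k{\left(-3 - 5 \right)} \left(a + m\right) = \sqrt{6 - 8} \left(- \frac{591}{148} + 79\right) = \sqrt{6 - 8} \cdot \frac{11101}{148} = \sqrt{-2} \cdot \frac{11101}{148} = i \sqrt{2} \cdot \frac{11101}{148} = \frac{11101 i \sqrt{2}}{148}$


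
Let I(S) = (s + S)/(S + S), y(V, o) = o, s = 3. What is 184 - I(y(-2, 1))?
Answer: 182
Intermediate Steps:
I(S) = (3 + S)/(2*S) (I(S) = (3 + S)/(S + S) = (3 + S)/((2*S)) = (3 + S)*(1/(2*S)) = (3 + S)/(2*S))
184 - I(y(-2, 1)) = 184 - (3 + 1)/(2*1) = 184 - 4/2 = 184 - 1*2 = 184 - 2 = 182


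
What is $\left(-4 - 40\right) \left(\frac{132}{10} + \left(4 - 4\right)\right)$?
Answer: $- \frac{2904}{5} \approx -580.8$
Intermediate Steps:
$\left(-4 - 40\right) \left(\frac{132}{10} + \left(4 - 4\right)\right) = \left(-4 - 40\right) \left(132 \cdot \frac{1}{10} + \left(4 - 4\right)\right) = - 44 \left(\frac{66}{5} + 0\right) = \left(-44\right) \frac{66}{5} = - \frac{2904}{5}$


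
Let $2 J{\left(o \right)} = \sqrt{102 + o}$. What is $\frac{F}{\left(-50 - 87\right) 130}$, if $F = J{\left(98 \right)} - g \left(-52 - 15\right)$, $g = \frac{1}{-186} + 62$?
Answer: $- \frac{59429}{254820} - \frac{\sqrt{2}}{3562} \approx -0.23362$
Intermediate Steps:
$g = \frac{11531}{186}$ ($g = - \frac{1}{186} + 62 = \frac{11531}{186} \approx 61.995$)
$J{\left(o \right)} = \frac{\sqrt{102 + o}}{2}$
$F = \frac{772577}{186} + 5 \sqrt{2}$ ($F = \frac{\sqrt{102 + 98}}{2} - \frac{11531 \left(-52 - 15\right)}{186} = \frac{\sqrt{200}}{2} - \frac{11531}{186} \left(-67\right) = \frac{10 \sqrt{2}}{2} - - \frac{772577}{186} = 5 \sqrt{2} + \frac{772577}{186} = \frac{772577}{186} + 5 \sqrt{2} \approx 4160.7$)
$\frac{F}{\left(-50 - 87\right) 130} = \frac{\frac{772577}{186} + 5 \sqrt{2}}{\left(-50 - 87\right) 130} = \frac{\frac{772577}{186} + 5 \sqrt{2}}{\left(-137\right) 130} = \frac{\frac{772577}{186} + 5 \sqrt{2}}{-17810} = \left(\frac{772577}{186} + 5 \sqrt{2}\right) \left(- \frac{1}{17810}\right) = - \frac{59429}{254820} - \frac{\sqrt{2}}{3562}$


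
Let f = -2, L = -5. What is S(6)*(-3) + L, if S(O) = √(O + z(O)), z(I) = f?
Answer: -11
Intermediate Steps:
z(I) = -2
S(O) = √(-2 + O) (S(O) = √(O - 2) = √(-2 + O))
S(6)*(-3) + L = √(-2 + 6)*(-3) - 5 = √4*(-3) - 5 = 2*(-3) - 5 = -6 - 5 = -11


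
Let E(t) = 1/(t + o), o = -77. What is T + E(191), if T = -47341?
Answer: -5396873/114 ≈ -47341.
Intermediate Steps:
E(t) = 1/(-77 + t) (E(t) = 1/(t - 77) = 1/(-77 + t))
T + E(191) = -47341 + 1/(-77 + 191) = -47341 + 1/114 = -5396873/114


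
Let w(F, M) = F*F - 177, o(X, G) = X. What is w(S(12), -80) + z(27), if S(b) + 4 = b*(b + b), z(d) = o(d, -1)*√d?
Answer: 80479 + 81*√3 ≈ 80619.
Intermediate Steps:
z(d) = d^(3/2) (z(d) = d*√d = d^(3/2))
S(b) = -4 + 2*b² (S(b) = -4 + b*(b + b) = -4 + b*(2*b) = -4 + 2*b²)
w(F, M) = -177 + F² (w(F, M) = F² - 177 = -177 + F²)
w(S(12), -80) + z(27) = (-177 + (-4 + 2*12²)²) + 27^(3/2) = (-177 + (-4 + 2*144)²) + 81*√3 = (-177 + (-4 + 288)²) + 81*√3 = (-177 + 284²) + 81*√3 = (-177 + 80656) + 81*√3 = 80479 + 81*√3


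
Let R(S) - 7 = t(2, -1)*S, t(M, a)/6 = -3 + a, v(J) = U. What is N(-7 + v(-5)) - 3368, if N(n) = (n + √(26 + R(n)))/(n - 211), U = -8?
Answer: -761153/226 - √393/226 ≈ -3368.0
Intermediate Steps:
v(J) = -8
t(M, a) = -18 + 6*a (t(M, a) = 6*(-3 + a) = -18 + 6*a)
R(S) = 7 - 24*S (R(S) = 7 + (-18 + 6*(-1))*S = 7 + (-18 - 6)*S = 7 - 24*S)
N(n) = (n + √(33 - 24*n))/(-211 + n) (N(n) = (n + √(26 + (7 - 24*n)))/(n - 211) = (n + √(33 - 24*n))/(-211 + n))
N(-7 + v(-5)) - 3368 = ((-7 - 8) + √(33 - 24*(-7 - 8)))/(-211 + (-7 - 8)) - 3368 = (-15 + √(33 - 24*(-15)))/(-211 - 15) - 3368 = (-15 + √(33 + 360))/(-226) - 3368 = -(-15 + √393)/226 - 3368 = (15/226 - √393/226) - 3368 = -761153/226 - √393/226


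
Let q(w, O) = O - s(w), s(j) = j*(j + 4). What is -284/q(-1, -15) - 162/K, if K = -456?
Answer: 5477/228 ≈ 24.022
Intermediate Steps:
s(j) = j*(4 + j)
q(w, O) = O - w*(4 + w)
-284/q(-1, -15) - 162/K = -284/(-15 - 1*(-1)*(4 - 1)) - 162/(-456) = -284/(-15 - 1*(-1)*3) - 162*(-1/456) = -284/(-15 + 3) + 27/76 = -284/(-12) + 27/76 = -284*(-1/12) + 27/76 = 71/3 + 27/76 = 5477/228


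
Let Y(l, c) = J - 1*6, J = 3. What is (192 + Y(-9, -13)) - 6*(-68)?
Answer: 597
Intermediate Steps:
Y(l, c) = -3 (Y(l, c) = 3 - 1*6 = 3 - 6 = -3)
(192 + Y(-9, -13)) - 6*(-68) = (192 - 3) - 6*(-68) = 189 - 1*(-408) = 189 + 408 = 597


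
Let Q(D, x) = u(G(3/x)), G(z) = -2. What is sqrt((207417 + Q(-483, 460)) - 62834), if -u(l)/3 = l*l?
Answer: sqrt(144571) ≈ 380.23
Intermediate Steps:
u(l) = -3*l**2 (u(l) = -3*l*l = -3*l**2)
Q(D, x) = -12 (Q(D, x) = -3*(-2)**2 = -3*4 = -12)
sqrt((207417 + Q(-483, 460)) - 62834) = sqrt((207417 - 12) - 62834) = sqrt(207405 - 62834) = sqrt(144571)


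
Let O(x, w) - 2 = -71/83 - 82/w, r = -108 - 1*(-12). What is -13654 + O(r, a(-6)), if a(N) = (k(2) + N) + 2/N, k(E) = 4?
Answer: -7911891/581 ≈ -13618.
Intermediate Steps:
r = -96 (r = -108 + 12 = -96)
a(N) = 4 + N + 2/N (a(N) = (4 + N) + 2/N = 4 + N + 2/N)
O(x, w) = 95/83 - 82/w (O(x, w) = 2 + (-71/83 - 82/w) = 95/83 - 82/w)
-13654 + O(r, a(-6)) = -13654 + (95/83 - 82/(4 - 6 + 2/(-6))) = -13654 + (95/83 - 82/(4 - 6 + 2*(-⅙))) = -13654 + (95/83 - 82/(4 - 6 - ⅓)) = -13654 + (95/83 - 82/(-7/3)) = -13654 + (95/83 - 82*(-3/7)) = -13654 + (95/83 + 246/7) = -13654 + 21083/581 = -7911891/581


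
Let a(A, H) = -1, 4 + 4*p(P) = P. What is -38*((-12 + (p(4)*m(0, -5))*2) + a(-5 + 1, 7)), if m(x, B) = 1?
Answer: 494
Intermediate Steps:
p(P) = -1 + P/4
-38*((-12 + (p(4)*m(0, -5))*2) + a(-5 + 1, 7)) = -38*((-12 + ((-1 + (1/4)*4)*1)*2) - 1) = -38*((-12 + ((-1 + 1)*1)*2) - 1) = -38*((-12 + (0*1)*2) - 1) = -38*((-12 + 0*2) - 1) = -38*((-12 + 0) - 1) = -38*(-12 - 1) = -38*(-13) = 494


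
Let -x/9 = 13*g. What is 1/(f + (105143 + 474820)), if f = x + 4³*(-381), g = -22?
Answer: 1/558153 ≈ 1.7916e-6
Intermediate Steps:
x = 2574 (x = -117*(-22) = -9*(-286) = 2574)
f = -21810 (f = 2574 + 4³*(-381) = 2574 + 64*(-381) = 2574 - 24384 = -21810)
1/(f + (105143 + 474820)) = 1/(-21810 + (105143 + 474820)) = 1/(-21810 + 579963) = 1/558153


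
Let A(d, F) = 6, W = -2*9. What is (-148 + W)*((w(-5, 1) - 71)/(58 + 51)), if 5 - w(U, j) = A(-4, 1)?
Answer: 11952/109 ≈ 109.65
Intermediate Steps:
W = -18
w(U, j) = -1 (w(U, j) = 5 - 1*6 = 5 - 6 = -1)
(-148 + W)*((w(-5, 1) - 71)/(58 + 51)) = (-148 - 18)*((-1 - 71)/(58 + 51)) = -(-11952)/109 = -166*(-72/109) = 11952/109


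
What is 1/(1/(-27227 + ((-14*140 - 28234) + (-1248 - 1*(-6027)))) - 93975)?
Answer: -52642/4947031951 ≈ -1.0641e-5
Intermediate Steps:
1/(1/(-27227 + ((-14*140 - 28234) + (-1248 - 1*(-6027)))) - 93975) = 1/(1/(-27227 + ((-1960 - 28234) + (-1248 + 6027))) - 93975) = 1/(1/(-27227 + (-30194 + 4779)) - 93975) = 1/(1/(-27227 - 25415) - 93975) = 1/(1/(-52642) - 93975) = 1/(-1/52642 - 93975) = 1/(-4947031951/52642) = -52642/4947031951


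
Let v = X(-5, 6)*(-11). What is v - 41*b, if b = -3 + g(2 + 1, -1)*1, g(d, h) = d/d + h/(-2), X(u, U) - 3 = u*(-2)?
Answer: -163/2 ≈ -81.500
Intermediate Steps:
X(u, U) = 3 - 2*u (X(u, U) = 3 + u*(-2) = 3 - 2*u)
v = -143 (v = (3 - 2*(-5))*(-11) = (3 + 10)*(-11) = 13*(-11) = -143)
g(d, h) = 1 - h/2 (g(d, h) = 1 + h*(-½) = 1 - h/2)
b = -3/2 (b = -3 + (1 - ½*(-1))*1 = -3 + (1 + ½)*1 = -3 + (3/2)*1 = -3 + 3/2 = -3/2 ≈ -1.5000)
v - 41*b = -143 - 41*(-3/2) = -143 + 123/2 = -163/2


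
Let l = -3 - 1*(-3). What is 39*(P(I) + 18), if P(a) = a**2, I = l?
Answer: 702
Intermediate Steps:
l = 0 (l = -3 + 3 = 0)
I = 0
39*(P(I) + 18) = 39*(0**2 + 18) = 39*(0 + 18) = 39*18 = 702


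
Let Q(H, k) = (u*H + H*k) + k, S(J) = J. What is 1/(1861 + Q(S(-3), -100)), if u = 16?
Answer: 1/2013 ≈ 0.00049677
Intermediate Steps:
Q(H, k) = k + 16*H + H*k (Q(H, k) = (16*H + H*k) + k = k + 16*H + H*k)
1/(1861 + Q(S(-3), -100)) = 1/(1861 + (-100 + 16*(-3) - 3*(-100))) = 1/(1861 + (-100 - 48 + 300)) = 1/(1861 + 152) = 1/2013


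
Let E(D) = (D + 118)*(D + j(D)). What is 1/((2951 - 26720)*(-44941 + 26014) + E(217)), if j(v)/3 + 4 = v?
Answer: 1/450162623 ≈ 2.2214e-9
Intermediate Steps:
j(v) = -12 + 3*v
E(D) = (-12 + 4*D)*(118 + D) (E(D) = (D + 118)*(D + (-12 + 3*D)) = (118 + D)*(-12 + 4*D) = (-12 + 4*D)*(118 + D))
1/((2951 - 26720)*(-44941 + 26014) + E(217)) = 1/((2951 - 26720)*(-44941 + 26014) + (-1416 + 4*217**2 + 460*217)) = 1/(-23769*(-18927) + (-1416 + 4*47089 + 99820)) = 1/(449875863 + (-1416 + 188356 + 99820)) = 1/(449875863 + 286760) = 1/450162623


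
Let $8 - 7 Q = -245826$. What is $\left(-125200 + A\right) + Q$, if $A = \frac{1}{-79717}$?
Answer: $- \frac{50266829829}{558019} \approx -90081.0$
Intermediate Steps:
$Q = \frac{245834}{7}$ ($Q = \frac{8}{7} - -35118 = \frac{8}{7} + 35118 = \frac{245834}{7} \approx 35119.0$)
$A = - \frac{1}{79717} \approx -1.2544 \cdot 10^{-5}$
$\left(-125200 + A\right) + Q = \left(-125200 - \frac{1}{79717}\right) + \frac{245834}{7} = - \frac{9980568401}{79717} + \frac{245834}{7} = - \frac{50266829829}{558019}$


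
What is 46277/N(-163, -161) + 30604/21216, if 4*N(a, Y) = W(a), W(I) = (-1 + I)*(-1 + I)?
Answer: 74224633/8916024 ≈ 8.3249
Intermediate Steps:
W(I) = (-1 + I)**2
N(a, Y) = (-1 + a)**2/4
46277/N(-163, -161) + 30604/21216 = 46277/(((-1 - 163)**2/4)) + 30604/21216 = 46277/(((1/4)*(-164)**2)) + 30604*(1/21216) = 46277/(((1/4)*26896)) + 7651/5304 = 46277/6724 + 7651/5304 = 74224633/8916024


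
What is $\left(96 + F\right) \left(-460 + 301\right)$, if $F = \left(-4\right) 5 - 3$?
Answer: $-11607$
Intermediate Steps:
$F = -23$ ($F = -20 - 3 = -23$)
$\left(96 + F\right) \left(-460 + 301\right) = \left(96 - 23\right) \left(-460 + 301\right) = 73 \left(-159\right) = -11607$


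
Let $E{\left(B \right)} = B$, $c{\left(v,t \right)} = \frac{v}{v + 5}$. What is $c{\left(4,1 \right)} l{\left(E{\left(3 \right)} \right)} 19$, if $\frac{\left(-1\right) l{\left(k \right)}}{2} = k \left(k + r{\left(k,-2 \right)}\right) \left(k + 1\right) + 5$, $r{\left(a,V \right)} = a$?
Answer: $- \frac{11704}{9} \approx -1300.4$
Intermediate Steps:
$c{\left(v,t \right)} = \frac{v}{5 + v}$
$l{\left(k \right)} = -10 - 4 k^{2} \left(1 + k\right)$ ($l{\left(k \right)} = - 2 \left(k \left(k + k\right) \left(k + 1\right) + 5\right) = - 2 \left(k 2 k \left(1 + k\right) + 5\right) = - 2 \left(2 k^{2} \left(1 + k\right) + 5\right) = - 2 \left(5 + 2 k^{2} \left(1 + k\right)\right) = -10 - 4 k^{2} \left(1 + k\right)$)
$c{\left(4,1 \right)} l{\left(E{\left(3 \right)} \right)} 19 = \frac{4}{5 + 4} \left(-10 - 4 \cdot 3^{2} - 4 \cdot 3^{3}\right) 19 = \frac{4}{9} \left(-10 - 36 - 108\right) 19 = 4 \cdot \frac{1}{9} \left(-10 - 36 - 108\right) 19 = \frac{4}{9} \left(-154\right) 19 = \left(- \frac{616}{9}\right) 19 = - \frac{11704}{9}$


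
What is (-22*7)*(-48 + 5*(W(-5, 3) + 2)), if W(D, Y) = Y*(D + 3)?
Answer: 10472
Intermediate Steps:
W(D, Y) = Y*(3 + D)
(-22*7)*(-48 + 5*(W(-5, 3) + 2)) = (-22*7)*(-48 + 5*(3*(3 - 5) + 2)) = -154*(-48 + 5*(3*(-2) + 2)) = -154*(-48 + 5*(-6 + 2)) = -154*(-48 + 5*(-4)) = -154*(-48 - 20) = -154*(-68) = 10472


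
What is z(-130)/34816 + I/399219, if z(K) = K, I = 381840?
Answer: 2207040495/2316534784 ≈ 0.95273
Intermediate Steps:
z(-130)/34816 + I/399219 = -130/34816 + 381840/399219 = -130*1/34816 + 381840*(1/399219) = -65/17408 + 127280/133073 = 2207040495/2316534784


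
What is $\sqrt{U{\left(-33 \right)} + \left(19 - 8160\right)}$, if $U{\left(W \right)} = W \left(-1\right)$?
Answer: $2 i \sqrt{2027} \approx 90.044 i$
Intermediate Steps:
$U{\left(W \right)} = - W$
$\sqrt{U{\left(-33 \right)} + \left(19 - 8160\right)} = \sqrt{\left(-1\right) \left(-33\right) + \left(19 - 8160\right)} = \sqrt{33 + \left(19 - 8160\right)} = \sqrt{33 - 8141} = \sqrt{-8108} = 2 i \sqrt{2027}$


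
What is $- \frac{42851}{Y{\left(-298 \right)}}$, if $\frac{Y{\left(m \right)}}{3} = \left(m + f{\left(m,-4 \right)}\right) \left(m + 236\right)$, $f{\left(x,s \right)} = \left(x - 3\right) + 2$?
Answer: $- \frac{42851}{111042} \approx -0.3859$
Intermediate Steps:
$f{\left(x,s \right)} = -1 + x$ ($f{\left(x,s \right)} = \left(-3 + x\right) + 2 = -1 + x$)
$Y{\left(m \right)} = 3 \left(-1 + 2 m\right) \left(236 + m\right)$ ($Y{\left(m \right)} = 3 \left(m + \left(-1 + m\right)\right) \left(m + 236\right) = 3 \left(-1 + 2 m\right) \left(236 + m\right)$)
$- \frac{42851}{Y{\left(-298 \right)}} = - \frac{42851}{-708 + 6 \left(-298\right)^{2} + 1413 \left(-298\right)} = - \frac{42851}{-708 + 6 \cdot 88804 - 421074} = - \frac{42851}{-708 + 532824 - 421074} = - \frac{42851}{111042}$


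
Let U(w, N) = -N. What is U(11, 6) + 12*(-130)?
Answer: -1566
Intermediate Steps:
U(11, 6) + 12*(-130) = -1*6 + 12*(-130) = -6 - 1560 = -1566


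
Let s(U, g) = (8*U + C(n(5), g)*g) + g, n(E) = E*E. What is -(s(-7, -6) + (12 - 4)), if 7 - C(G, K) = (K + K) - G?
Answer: 318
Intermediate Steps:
n(E) = E**2
C(G, K) = 7 + G - 2*K (C(G, K) = 7 - ((K + K) - G) = 7 - (2*K - G) = 7 - (-G + 2*K) = 7 + (G - 2*K) = 7 + G - 2*K)
s(U, g) = g + 8*U + g*(32 - 2*g) (s(U, g) = (8*U + (7 + 5**2 - 2*g)*g) + g = (8*U + (7 + 25 - 2*g)*g) + g = (8*U + (32 - 2*g)*g) + g = (8*U + g*(32 - 2*g)) + g = g + 8*U + g*(32 - 2*g))
-(s(-7, -6) + (12 - 4)) = -((-6 + 8*(-7) + 2*(-6)*(16 - 1*(-6))) + (12 - 4)) = -((-6 - 56 + 2*(-6)*(16 + 6)) + 8) = -((-6 - 56 + 2*(-6)*22) + 8) = -((-6 - 56 - 264) + 8) = -(-326 + 8) = -1*(-318) = 318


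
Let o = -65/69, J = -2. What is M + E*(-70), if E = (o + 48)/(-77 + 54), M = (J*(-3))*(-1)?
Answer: 217768/1587 ≈ 137.22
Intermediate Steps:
o = -65/69 (o = -65*1/69 = -65/69 ≈ -0.94203)
M = -6 (M = -2*(-3)*(-1) = 6*(-1) = -6)
E = -3247/1587 (E = (-65/69 + 48)/(-77 + 54) = (3247/69)/(-23) = (3247/69)*(-1/23) = -3247/1587 ≈ -2.0460)
M + E*(-70) = -6 - 3247/1587*(-70) = -6 + 227290/1587 = 217768/1587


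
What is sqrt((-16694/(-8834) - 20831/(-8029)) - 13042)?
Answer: 2*I*sqrt(61110106717387)/136927 ≈ 114.18*I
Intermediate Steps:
sqrt((-16694/(-8834) - 20831/(-8029)) - 13042) = sqrt((-16694*(-1/8834) - 20831*(-1/8029)) - 13042) = sqrt((8347/4417 + 563/217) - 13042) = sqrt(614010/136927 - 13042) = sqrt(-1785187924/136927) = 2*I*sqrt(61110106717387)/136927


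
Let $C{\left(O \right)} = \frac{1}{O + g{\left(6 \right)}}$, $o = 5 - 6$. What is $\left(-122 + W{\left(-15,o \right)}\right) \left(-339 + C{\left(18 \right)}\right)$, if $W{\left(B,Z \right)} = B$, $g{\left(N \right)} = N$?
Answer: $\frac{1114495}{24} \approx 46437.0$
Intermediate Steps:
$o = -1$ ($o = 5 - 6 = -1$)
$C{\left(O \right)} = \frac{1}{6 + O}$ ($C{\left(O \right)} = \frac{1}{O + 6} = \frac{1}{6 + O}$)
$\left(-122 + W{\left(-15,o \right)}\right) \left(-339 + C{\left(18 \right)}\right) = \left(-122 - 15\right) \left(-339 + \frac{1}{6 + 18}\right) = - 137 \left(-339 + \frac{1}{24}\right) = \left(-137\right) \left(- \frac{8135}{24}\right) = \frac{1114495}{24}$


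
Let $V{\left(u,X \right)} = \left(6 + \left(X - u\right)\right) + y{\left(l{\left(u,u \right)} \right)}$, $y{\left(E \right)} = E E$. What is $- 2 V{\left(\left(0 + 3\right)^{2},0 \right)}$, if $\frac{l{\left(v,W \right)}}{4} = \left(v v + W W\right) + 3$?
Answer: $-871194$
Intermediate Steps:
$l{\left(v,W \right)} = 12 + 4 W^{2} + 4 v^{2}$ ($l{\left(v,W \right)} = 4 \left(\left(v v + W W\right) + 3\right) = 4 \left(\left(v^{2} + W^{2}\right) + 3\right) = 4 \left(\left(W^{2} + v^{2}\right) + 3\right) = 4 \left(3 + W^{2} + v^{2}\right) = 12 + 4 W^{2} + 4 v^{2}$)
$y{\left(E \right)} = E^{2}$
$V{\left(u,X \right)} = 6 + X + \left(12 + 8 u^{2}\right)^{2} - u$ ($V{\left(u,X \right)} = \left(6 + \left(X - u\right)\right) + \left(12 + 4 u^{2} + 4 u^{2}\right)^{2} = \left(6 + X - u\right) + \left(12 + 8 u^{2}\right)^{2} = 6 + X + \left(12 + 8 u^{2}\right)^{2} - u$)
$- 2 V{\left(\left(0 + 3\right)^{2},0 \right)} = - 2 \left(6 + 0 - \left(0 + 3\right)^{2} + 16 \left(3 + 2 \left(\left(0 + 3\right)^{2}\right)^{2}\right)^{2}\right) = - 2 \left(6 + 0 - 3^{2} + 16 \left(3 + 2 \left(3^{2}\right)^{2}\right)^{2}\right) = - 2 \left(6 + 0 - 9 + 16 \left(3 + 2 \cdot 9^{2}\right)^{2}\right) = - 2 \left(6 + 0 - 9 + 16 \left(3 + 2 \cdot 81\right)^{2}\right) = - 2 \left(6 + 0 - 9 + 16 \left(3 + 162\right)^{2}\right) = - 2 \left(6 + 0 - 9 + 16 \cdot 165^{2}\right) = - 2 \left(6 + 0 - 9 + 16 \cdot 27225\right) = - 2 \left(6 + 0 - 9 + 435600\right) = \left(-2\right) 435597 = -871194$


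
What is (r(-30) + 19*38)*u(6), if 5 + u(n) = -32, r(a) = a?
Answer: -25604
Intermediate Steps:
u(n) = -37 (u(n) = -5 - 32 = -37)
(r(-30) + 19*38)*u(6) = (-30 + 19*38)*(-37) = (-30 + 722)*(-37) = 692*(-37) = -25604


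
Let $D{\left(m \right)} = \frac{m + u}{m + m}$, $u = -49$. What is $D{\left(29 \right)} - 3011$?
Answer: $- \frac{87329}{29} \approx -3011.3$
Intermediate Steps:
$D{\left(m \right)} = \frac{-49 + m}{2 m}$ ($D{\left(m \right)} = \frac{m - 49}{m + m} = \frac{-49 + m}{2 m}$)
$D{\left(29 \right)} - 3011 = \frac{-49 + 29}{2 \cdot 29} - 3011 = \frac{1}{2} \cdot \frac{1}{29} \left(-20\right) - 3011 = - \frac{10}{29} - 3011 = - \frac{87329}{29}$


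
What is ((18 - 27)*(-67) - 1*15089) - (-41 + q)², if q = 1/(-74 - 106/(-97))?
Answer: -808619405825/50013184 ≈ -16168.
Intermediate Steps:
q = -97/7072 (q = 1/(-74 - 106*(-1/97)) = 1/(-74 + 106/97) = 1/(-7072/97) = -97/7072 ≈ -0.013716)
((18 - 27)*(-67) - 1*15089) - (-41 + q)² = ((18 - 27)*(-67) - 1*15089) - (-41 - 97/7072)² = (-9*(-67) - 15089) - (-290049/7072)² = (603 - 15089) - 1*84128422401/50013184 = -14486 - 84128422401/50013184 = -808619405825/50013184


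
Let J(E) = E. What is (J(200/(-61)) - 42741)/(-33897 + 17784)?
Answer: 2607401/982893 ≈ 2.6528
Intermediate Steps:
(J(200/(-61)) - 42741)/(-33897 + 17784) = (200/(-61) - 42741)/(-33897 + 17784) = (200*(-1/61) - 42741)/(-16113) = (-200/61 - 42741)*(-1/16113) = -2607401/61*(-1/16113) = 2607401/982893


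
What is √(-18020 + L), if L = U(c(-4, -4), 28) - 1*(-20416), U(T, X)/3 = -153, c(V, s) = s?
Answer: √1937 ≈ 44.011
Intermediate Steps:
U(T, X) = -459 (U(T, X) = 3*(-153) = -459)
L = 19957 (L = -459 - 1*(-20416) = -459 + 20416 = 19957)
√(-18020 + L) = √(-18020 + 19957) = √1937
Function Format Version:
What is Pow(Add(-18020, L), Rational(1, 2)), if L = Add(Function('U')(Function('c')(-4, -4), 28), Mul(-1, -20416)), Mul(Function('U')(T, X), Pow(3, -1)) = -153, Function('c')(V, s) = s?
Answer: Pow(1937, Rational(1, 2)) ≈ 44.011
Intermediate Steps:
Function('U')(T, X) = -459 (Function('U')(T, X) = Mul(3, -153) = -459)
L = 19957 (L = Add(-459, Mul(-1, -20416)) = Add(-459, 20416) = 19957)
Pow(Add(-18020, L), Rational(1, 2)) = Pow(Add(-18020, 19957), Rational(1, 2)) = Pow(1937, Rational(1, 2))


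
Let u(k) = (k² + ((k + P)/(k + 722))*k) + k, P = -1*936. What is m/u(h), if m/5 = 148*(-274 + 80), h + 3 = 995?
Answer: -15378865/105527596 ≈ -0.14573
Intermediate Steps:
h = 992 (h = -3 + 995 = 992)
P = -936
m = -143560 (m = 5*(148*(-274 + 80)) = 5*(148*(-194)) = 5*(-28712) = -143560)
u(k) = k + k² + k*(-936 + k)/(722 + k) (u(k) = (k² + ((k - 936)/(k + 722))*k) + k = (k² + ((-936 + k)/(722 + k))*k) + k = (k² + k*(-936 + k)/(722 + k)) + k = k + k² + k*(-936 + k)/(722 + k))
m/u(h) = -143560*(722 + 992)/(992*(-214 + 992² + 724*992)) = -143560*857/(496*(-214 + 984064 + 718208)) = -143560/(992*(1/1714)*1702058) = -143560/844220768/857 = -143560*857/844220768 = -15378865/105527596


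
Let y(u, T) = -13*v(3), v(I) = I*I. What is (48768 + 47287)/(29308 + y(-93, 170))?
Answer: 96055/29191 ≈ 3.2906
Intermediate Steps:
v(I) = I**2
y(u, T) = -117 (y(u, T) = -13*3**2 = -13*9 = -117)
(48768 + 47287)/(29308 + y(-93, 170)) = (48768 + 47287)/(29308 - 117) = 96055/29191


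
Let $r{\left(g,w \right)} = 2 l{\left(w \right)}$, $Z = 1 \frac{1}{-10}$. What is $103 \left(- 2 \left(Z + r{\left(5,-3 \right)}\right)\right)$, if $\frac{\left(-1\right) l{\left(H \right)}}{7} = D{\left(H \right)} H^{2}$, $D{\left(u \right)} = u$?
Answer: $- \frac{389237}{5} \approx -77847.0$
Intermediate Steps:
$Z = - \frac{1}{10}$ ($Z = 1 \left(- \frac{1}{10}\right) = - \frac{1}{10} \approx -0.1$)
$l{\left(H \right)} = - 7 H^{3}$ ($l{\left(H \right)} = - 7 H H^{2} = - 7 H^{3}$)
$r{\left(g,w \right)} = - 14 w^{3}$ ($r{\left(g,w \right)} = 2 \left(- 7 w^{3}\right) = - 14 w^{3}$)
$103 \left(- 2 \left(Z + r{\left(5,-3 \right)}\right)\right) = 103 \left(- 2 \left(- \frac{1}{10} - 14 \left(-3\right)^{3}\right)\right) = 103 \left(- 2 \left(- \frac{1}{10} - -378\right)\right) = 103 \left(- 2 \left(- \frac{1}{10} + 378\right)\right) = 103 \left(\left(-2\right) \frac{3779}{10}\right) = 103 \left(- \frac{3779}{5}\right) = - \frac{389237}{5}$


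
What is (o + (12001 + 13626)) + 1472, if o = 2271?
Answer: 29370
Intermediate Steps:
(o + (12001 + 13626)) + 1472 = (2271 + (12001 + 13626)) + 1472 = (2271 + 25627) + 1472 = 27898 + 1472 = 29370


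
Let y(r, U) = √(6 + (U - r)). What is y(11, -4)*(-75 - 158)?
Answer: -699*I ≈ -699.0*I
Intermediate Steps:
y(r, U) = √(6 + U - r)
y(11, -4)*(-75 - 158) = √(6 - 4 - 1*11)*(-75 - 158) = √(6 - 4 - 11)*(-233) = √(-9)*(-233) = (3*I)*(-233) = -699*I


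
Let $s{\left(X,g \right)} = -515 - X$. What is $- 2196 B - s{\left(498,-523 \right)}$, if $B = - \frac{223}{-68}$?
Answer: $- \frac{105206}{17} \approx -6188.6$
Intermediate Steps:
$B = \frac{223}{68}$ ($B = \left(-223\right) \left(- \frac{1}{68}\right) = \frac{223}{68} \approx 3.2794$)
$- 2196 B - s{\left(498,-523 \right)} = \left(-2196\right) \frac{223}{68} - \left(-515 - 498\right) = - \frac{122427}{17} - \left(-515 - 498\right) = - \frac{122427}{17} - -1013 = - \frac{122427}{17} + 1013 = - \frac{105206}{17}$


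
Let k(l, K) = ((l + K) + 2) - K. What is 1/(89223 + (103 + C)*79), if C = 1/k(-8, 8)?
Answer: 6/584081 ≈ 1.0273e-5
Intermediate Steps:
k(l, K) = 2 + l (k(l, K) = ((K + l) + 2) - K = (2 + K + l) - K = 2 + l)
C = -⅙ (C = 1/(2 - 8) = 1/(-6) = -⅙ ≈ -0.16667)
1/(89223 + (103 + C)*79) = 1/(89223 + (103 - ⅙)*79) = 1/(89223 + (617/6)*79) = 1/(89223 + 48743/6) = 1/(584081/6) = 6/584081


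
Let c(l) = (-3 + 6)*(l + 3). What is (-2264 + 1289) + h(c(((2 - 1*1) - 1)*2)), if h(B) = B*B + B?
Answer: -885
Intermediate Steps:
c(l) = 9 + 3*l (c(l) = 3*(3 + l) = 9 + 3*l)
h(B) = B + B**2 (h(B) = B**2 + B = B + B**2)
(-2264 + 1289) + h(c(((2 - 1*1) - 1)*2)) = (-2264 + 1289) + (9 + 3*(((2 - 1*1) - 1)*2))*(1 + (9 + 3*(((2 - 1*1) - 1)*2))) = -975 + (9 + 3*(((2 - 1) - 1)*2))*(1 + (9 + 3*(((2 - 1) - 1)*2))) = -975 + (9 + 3*((1 - 1)*2))*(1 + (9 + 3*((1 - 1)*2))) = -975 + (9 + 3*(0*2))*(1 + (9 + 3*(0*2))) = -975 + (9 + 3*0)*(1 + (9 + 3*0)) = -975 + (9 + 0)*(1 + (9 + 0)) = -975 + 9*(1 + 9) = -975 + 9*10 = -975 + 90 = -885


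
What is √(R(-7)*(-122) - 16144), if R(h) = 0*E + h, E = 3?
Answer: I*√15290 ≈ 123.65*I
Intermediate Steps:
R(h) = h (R(h) = 0*3 + h = 0 + h = h)
√(R(-7)*(-122) - 16144) = √(-7*(-122) - 16144) = √(854 - 16144) = √(-15290) = I*√15290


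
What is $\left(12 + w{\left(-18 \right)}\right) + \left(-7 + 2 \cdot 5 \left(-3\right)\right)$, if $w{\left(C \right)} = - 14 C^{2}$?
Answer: $-4561$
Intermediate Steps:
$\left(12 + w{\left(-18 \right)}\right) + \left(-7 + 2 \cdot 5 \left(-3\right)\right) = \left(12 - 14 \left(-18\right)^{2}\right) + \left(-7 + 2 \cdot 5 \left(-3\right)\right) = \left(12 - 4536\right) + \left(-7 + 2 \left(-15\right)\right) = \left(12 - 4536\right) - 37 = -4524 - 37 = -4561$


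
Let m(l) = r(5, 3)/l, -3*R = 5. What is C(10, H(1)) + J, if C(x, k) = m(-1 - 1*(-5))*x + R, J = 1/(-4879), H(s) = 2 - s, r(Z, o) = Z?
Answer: 317129/29274 ≈ 10.833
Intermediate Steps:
R = -5/3 (R = -⅓*5 = -5/3 ≈ -1.6667)
m(l) = 5/l
J = -1/4879 ≈ -0.00020496
C(x, k) = -5/3 + 5*x/4 (C(x, k) = (5/(-1 - 1*(-5)))*x - 5/3 = (5/(-1 + 5))*x - 5/3 = (5/4)*x - 5/3 = (5*(¼))*x - 5/3 = 5*x/4 - 5/3 = -5/3 + 5*x/4)
C(10, H(1)) + J = (-5/3 + (5/4)*10) - 1/4879 = (-5/3 + 25/2) - 1/4879 = 65/6 - 1/4879 = 317129/29274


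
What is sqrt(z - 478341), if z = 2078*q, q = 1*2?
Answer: I*sqrt(474185) ≈ 688.61*I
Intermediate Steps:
q = 2
z = 4156 (z = 2078*2 = 4156)
sqrt(z - 478341) = sqrt(4156 - 478341) = sqrt(-474185) = I*sqrt(474185)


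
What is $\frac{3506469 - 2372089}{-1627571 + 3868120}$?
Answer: $\frac{1134380}{2240549} \approx 0.5063$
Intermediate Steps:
$\frac{3506469 - 2372089}{-1627571 + 3868120} = \frac{1134380}{2240549}$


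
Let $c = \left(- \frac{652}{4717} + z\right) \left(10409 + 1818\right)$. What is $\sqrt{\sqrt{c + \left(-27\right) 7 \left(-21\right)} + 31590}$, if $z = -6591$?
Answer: $\frac{\sqrt{702880311510 + 94340 i \sqrt{4482607397339}}}{4717} \approx 179.49 + 25.007 i$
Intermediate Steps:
$c = - \frac{380142308573}{4717}$ ($c = \left(- \frac{652}{4717} - 6591\right) \left(10409 + 1818\right) = \left(\left(-652\right) \frac{1}{4717} - 6591\right) 12227 = \left(- \frac{652}{4717} - 6591\right) 12227 = \left(- \frac{31090399}{4717}\right) 12227 = - \frac{380142308573}{4717} \approx -8.059 \cdot 10^{7}$)
$\sqrt{\sqrt{c + \left(-27\right) 7 \left(-21\right)} + 31590} = \sqrt{\sqrt{- \frac{380142308573}{4717} + \left(-27\right) 7 \left(-21\right)} + 31590} = \sqrt{\sqrt{- \frac{380142308573}{4717} - -3969} + 31590} = \sqrt{\sqrt{- \frac{380142308573}{4717} + 3969} + 31590} = \sqrt{\sqrt{- \frac{380123586800}{4717}} + 31590} = \sqrt{\frac{20 i \sqrt{4482607397339}}{4717} + 31590} = \sqrt{31590 + \frac{20 i \sqrt{4482607397339}}{4717}}$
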